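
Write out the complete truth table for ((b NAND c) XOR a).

b | c | a | Output
------------------
0 | 0 | 0 | 1
0 | 0 | 1 | 0
0 | 1 | 0 | 1
0 | 1 | 1 | 0
1 | 0 | 0 | 1
1 | 0 | 1 | 0
1 | 1 | 0 | 0
1 | 1 | 1 | 1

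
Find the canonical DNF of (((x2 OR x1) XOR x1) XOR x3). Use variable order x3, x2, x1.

(NOT x3 AND x2 AND NOT x1) OR (x3 AND NOT x2 AND NOT x1) OR (x3 AND NOT x2 AND x1) OR (x3 AND x2 AND x1)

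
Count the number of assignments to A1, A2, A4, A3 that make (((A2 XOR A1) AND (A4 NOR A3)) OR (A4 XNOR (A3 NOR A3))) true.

Satisfying assignments: (0,0,0,1), (0,0,1,0), (0,1,0,0), (0,1,0,1), (0,1,1,0), (1,0,0,0), (1,0,0,1), (1,0,1,0), (1,1,0,1), (1,1,1,0)
Count: 10 out of 16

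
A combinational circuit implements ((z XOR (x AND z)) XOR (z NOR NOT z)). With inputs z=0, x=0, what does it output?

Substituting: ((0 XOR (0 AND 0)) XOR (0 NOR NOT 0))
= 0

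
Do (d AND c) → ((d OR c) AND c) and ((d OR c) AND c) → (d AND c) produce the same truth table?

No, Converse is not equivalent to original (counterexample: c=1, d=0)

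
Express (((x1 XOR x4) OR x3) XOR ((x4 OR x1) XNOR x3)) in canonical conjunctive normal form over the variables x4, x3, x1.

(x4 OR NOT x3 OR NOT x1) AND (NOT x4 OR x3 OR NOT x1) AND (NOT x4 OR NOT x3 OR x1) AND (NOT x4 OR NOT x3 OR NOT x1)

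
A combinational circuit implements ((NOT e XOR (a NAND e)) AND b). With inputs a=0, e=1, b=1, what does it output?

Substituting: ((NOT 1 XOR (0 NAND 1)) AND 1)
= 1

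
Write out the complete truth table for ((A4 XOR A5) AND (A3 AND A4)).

A3 | A4 | A5 | Output
---------------------
0 | 0 | 0 | 0
0 | 0 | 1 | 0
0 | 1 | 0 | 0
0 | 1 | 1 | 0
1 | 0 | 0 | 0
1 | 0 | 1 | 0
1 | 1 | 0 | 1
1 | 1 | 1 | 0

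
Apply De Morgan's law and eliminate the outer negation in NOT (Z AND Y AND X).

NOT Z OR NOT Y OR NOT X
De Morgan's: NOT(AND of terms) = OR of negations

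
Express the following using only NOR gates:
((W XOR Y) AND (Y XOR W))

((((((W NOR Y) NOR (W NOR Y)) NOR ((W NOR Y) NOR (W NOR Y))) NOR ((((W NOR W) NOR (Y NOR Y)) NOR ((W NOR W) NOR (Y NOR Y))) NOR (((W NOR W) NOR (Y NOR Y)) NOR ((W NOR W) NOR (Y NOR Y))))) NOR ((((W NOR Y) NOR (W NOR Y)) NOR ((W NOR Y) NOR (W NOR Y))) NOR ((((W NOR W) NOR (Y NOR Y)) NOR ((W NOR W) NOR (Y NOR Y))) NOR (((W NOR W) NOR (Y NOR Y)) NOR ((W NOR W) NOR (Y NOR Y)))))) NOR (((((Y NOR W) NOR (Y NOR W)) NOR ((Y NOR W) NOR (Y NOR W))) NOR ((((Y NOR Y) NOR (W NOR W)) NOR ((Y NOR Y) NOR (W NOR W))) NOR (((Y NOR Y) NOR (W NOR W)) NOR ((Y NOR Y) NOR (W NOR W))))) NOR ((((Y NOR W) NOR (Y NOR W)) NOR ((Y NOR W) NOR (Y NOR W))) NOR ((((Y NOR Y) NOR (W NOR W)) NOR ((Y NOR Y) NOR (W NOR W))) NOR (((Y NOR Y) NOR (W NOR W)) NOR ((Y NOR Y) NOR (W NOR W)))))))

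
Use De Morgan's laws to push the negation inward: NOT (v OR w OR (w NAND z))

NOT v AND NOT w AND NOT (w NAND z)
De Morgan's: NOT(OR of terms) = AND of negations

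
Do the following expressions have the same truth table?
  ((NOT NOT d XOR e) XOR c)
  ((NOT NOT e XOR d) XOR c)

Yes, they are equivalent — the two output columns agree on all 8 assignments:
e | d | c | Expression 1 | Expression 2
---------------------------------------
0 | 0 | 0 | 0 | 0
0 | 0 | 1 | 1 | 1
0 | 1 | 0 | 1 | 1
0 | 1 | 1 | 0 | 0
1 | 0 | 0 | 1 | 1
1 | 0 | 1 | 0 | 0
1 | 1 | 0 | 0 | 0
1 | 1 | 1 | 1 | 1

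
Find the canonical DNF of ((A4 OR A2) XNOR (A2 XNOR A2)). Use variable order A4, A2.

(NOT A4 AND A2) OR (A4 AND NOT A2) OR (A4 AND A2)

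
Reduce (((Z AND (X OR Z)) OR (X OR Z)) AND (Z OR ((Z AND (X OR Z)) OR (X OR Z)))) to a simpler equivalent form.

By absorption (E AND (E OR v) = E) then absorption (E OR (E AND v) = E):
= (X OR Z)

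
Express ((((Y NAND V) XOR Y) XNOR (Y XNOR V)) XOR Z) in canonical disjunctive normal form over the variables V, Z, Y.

(NOT V AND NOT Z AND NOT Y) OR (NOT V AND NOT Z AND Y) OR (V AND NOT Z AND Y) OR (V AND Z AND NOT Y)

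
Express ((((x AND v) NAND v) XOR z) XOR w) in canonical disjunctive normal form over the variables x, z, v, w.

(NOT x AND NOT z AND NOT v AND NOT w) OR (NOT x AND NOT z AND v AND NOT w) OR (NOT x AND z AND NOT v AND w) OR (NOT x AND z AND v AND w) OR (x AND NOT z AND NOT v AND NOT w) OR (x AND NOT z AND v AND w) OR (x AND z AND NOT v AND w) OR (x AND z AND v AND NOT w)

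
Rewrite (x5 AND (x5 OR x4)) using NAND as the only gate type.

((x5 NAND ((x5 NAND x5) NAND (x4 NAND x4))) NAND (x5 NAND ((x5 NAND x5) NAND (x4 NAND x4))))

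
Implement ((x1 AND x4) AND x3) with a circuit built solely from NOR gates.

((((x1 NOR x1) NOR (x4 NOR x4)) NOR ((x1 NOR x1) NOR (x4 NOR x4))) NOR (x3 NOR x3))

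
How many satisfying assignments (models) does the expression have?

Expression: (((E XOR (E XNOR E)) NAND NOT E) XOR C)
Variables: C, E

Satisfying assignments: (0,1), (1,0)
Count: 2 out of 4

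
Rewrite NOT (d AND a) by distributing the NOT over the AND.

NOT d OR NOT a
De Morgan's: NOT(AND of terms) = OR of negations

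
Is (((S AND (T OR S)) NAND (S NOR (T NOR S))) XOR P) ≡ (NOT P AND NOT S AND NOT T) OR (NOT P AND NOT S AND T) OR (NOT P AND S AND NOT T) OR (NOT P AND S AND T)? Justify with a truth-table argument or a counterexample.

Yes, they are equivalent — the two output columns agree on all 8 assignments:
P | S | T | Expression 1 | Expression 2
---------------------------------------
0 | 0 | 0 | 1 | 1
0 | 0 | 1 | 1 | 1
0 | 1 | 0 | 1 | 1
0 | 1 | 1 | 1 | 1
1 | 0 | 0 | 0 | 0
1 | 0 | 1 | 0 | 0
1 | 1 | 0 | 0 | 0
1 | 1 | 1 | 0 | 0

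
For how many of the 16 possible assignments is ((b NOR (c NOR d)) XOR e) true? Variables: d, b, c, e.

Satisfying assignments: (0,0,0,1), (0,0,1,0), (0,1,0,1), (0,1,1,1), (1,0,0,0), (1,0,1,0), (1,1,0,1), (1,1,1,1)
Count: 8 out of 16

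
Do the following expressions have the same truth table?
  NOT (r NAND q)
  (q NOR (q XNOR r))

No. Counterexample: with q=0, r=1, Expression 1 = 0 but Expression 2 = 1.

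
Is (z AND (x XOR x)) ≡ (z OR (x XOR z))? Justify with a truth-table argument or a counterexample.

No. Counterexample: with x=0, z=1, Expression 1 = 0 but Expression 2 = 1.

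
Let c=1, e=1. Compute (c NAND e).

Substituting: (1 NAND 1)
= 0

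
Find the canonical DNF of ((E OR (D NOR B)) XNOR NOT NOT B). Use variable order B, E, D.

(NOT B AND NOT E AND D) OR (B AND E AND NOT D) OR (B AND E AND D)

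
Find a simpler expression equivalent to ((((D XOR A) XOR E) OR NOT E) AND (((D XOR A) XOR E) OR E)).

By distribution ((E OR v) AND (E OR NOT v) = E):
= ((D XOR A) XOR E)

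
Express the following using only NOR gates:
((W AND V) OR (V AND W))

((((W NOR W) NOR (V NOR V)) NOR ((V NOR V) NOR (W NOR W))) NOR (((W NOR W) NOR (V NOR V)) NOR ((V NOR V) NOR (W NOR W))))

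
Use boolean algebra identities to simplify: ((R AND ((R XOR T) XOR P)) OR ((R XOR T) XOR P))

By absorption (E OR (E AND v) = E):
= ((R XOR T) XOR P)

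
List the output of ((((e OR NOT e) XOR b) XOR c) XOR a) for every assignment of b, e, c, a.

b | e | c | a | Output
----------------------
0 | 0 | 0 | 0 | 1
0 | 0 | 0 | 1 | 0
0 | 0 | 1 | 0 | 0
0 | 0 | 1 | 1 | 1
0 | 1 | 0 | 0 | 1
0 | 1 | 0 | 1 | 0
0 | 1 | 1 | 0 | 0
0 | 1 | 1 | 1 | 1
1 | 0 | 0 | 0 | 0
1 | 0 | 0 | 1 | 1
1 | 0 | 1 | 0 | 1
1 | 0 | 1 | 1 | 0
1 | 1 | 0 | 0 | 0
1 | 1 | 0 | 1 | 1
1 | 1 | 1 | 0 | 1
1 | 1 | 1 | 1 | 0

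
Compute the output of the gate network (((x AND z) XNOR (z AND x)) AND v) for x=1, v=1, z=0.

Substituting: (((1 AND 0) XNOR (0 AND 1)) AND 1)
= 1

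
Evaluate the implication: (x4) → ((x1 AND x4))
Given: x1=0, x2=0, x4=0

Antecedent (x4) = 0; consequent ((x1 AND x4)) = 0.
0 → 0 = 1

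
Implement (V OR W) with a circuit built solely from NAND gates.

((V NAND V) NAND (W NAND W))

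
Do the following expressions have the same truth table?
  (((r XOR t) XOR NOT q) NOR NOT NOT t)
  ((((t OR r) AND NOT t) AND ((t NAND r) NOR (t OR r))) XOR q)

No. Counterexample: with r=0, q=1, t=1, Expression 1 = 0 but Expression 2 = 1.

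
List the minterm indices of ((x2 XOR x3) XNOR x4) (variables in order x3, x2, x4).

Σm(0, 3, 5, 6) = (NOT x3 AND NOT x2 AND NOT x4) OR (NOT x3 AND x2 AND x4) OR (x3 AND NOT x2 AND x4) OR (x3 AND x2 AND NOT x4)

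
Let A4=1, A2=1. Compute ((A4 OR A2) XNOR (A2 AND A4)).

Substituting: ((1 OR 1) XNOR (1 AND 1))
= 1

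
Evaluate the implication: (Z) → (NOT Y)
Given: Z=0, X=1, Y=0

Antecedent (Z) = 0; consequent (NOT Y) = 1.
0 → 1 = 1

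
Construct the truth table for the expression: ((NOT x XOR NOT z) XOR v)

v | x | z | Output
------------------
0 | 0 | 0 | 0
0 | 0 | 1 | 1
0 | 1 | 0 | 1
0 | 1 | 1 | 0
1 | 0 | 0 | 1
1 | 0 | 1 | 0
1 | 1 | 0 | 0
1 | 1 | 1 | 1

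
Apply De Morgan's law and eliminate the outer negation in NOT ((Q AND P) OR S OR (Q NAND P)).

NOT (Q AND P) AND NOT S AND NOT (Q NAND P)
De Morgan's: NOT(OR of terms) = AND of negations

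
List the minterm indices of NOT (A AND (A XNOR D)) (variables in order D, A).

Σm(0, 1, 2) = (NOT D AND NOT A) OR (NOT D AND A) OR (D AND NOT A)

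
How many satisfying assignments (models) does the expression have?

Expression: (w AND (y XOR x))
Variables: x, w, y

Satisfying assignments: (0,1,1), (1,1,0)
Count: 2 out of 8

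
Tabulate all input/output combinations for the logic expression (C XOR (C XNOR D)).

D | C | Output
--------------
0 | 0 | 1
0 | 1 | 1
1 | 0 | 0
1 | 1 | 0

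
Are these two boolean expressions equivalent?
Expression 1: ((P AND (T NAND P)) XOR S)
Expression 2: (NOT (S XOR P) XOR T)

No. Counterexample: with T=0, S=0, P=0, Expression 1 = 0 but Expression 2 = 1.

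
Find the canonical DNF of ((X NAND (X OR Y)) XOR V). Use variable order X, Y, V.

(NOT X AND NOT Y AND NOT V) OR (NOT X AND Y AND NOT V) OR (X AND NOT Y AND V) OR (X AND Y AND V)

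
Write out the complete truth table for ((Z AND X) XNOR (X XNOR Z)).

X | Z | Output
--------------
0 | 0 | 0
0 | 1 | 1
1 | 0 | 1
1 | 1 | 1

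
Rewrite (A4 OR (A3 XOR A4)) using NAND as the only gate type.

((A4 NAND A4) NAND (((A3 NAND (A3 NAND A4)) NAND (A4 NAND (A3 NAND A4))) NAND ((A3 NAND (A3 NAND A4)) NAND (A4 NAND (A3 NAND A4)))))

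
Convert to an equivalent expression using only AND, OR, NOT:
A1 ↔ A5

(A1 AND A5) OR (NOT A1 AND NOT A5)
(Biconditional = both true or both false)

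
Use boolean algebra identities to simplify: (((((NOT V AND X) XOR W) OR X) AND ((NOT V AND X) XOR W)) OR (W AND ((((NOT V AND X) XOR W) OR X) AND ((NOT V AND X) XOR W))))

By absorption (E OR (E AND v) = E) then absorption (E AND (E OR v) = E):
= ((NOT V AND X) XOR W)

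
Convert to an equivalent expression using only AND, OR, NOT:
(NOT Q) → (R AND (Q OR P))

Q OR (R AND (Q OR P))
(Implication elimination: A → B = NOT A OR B)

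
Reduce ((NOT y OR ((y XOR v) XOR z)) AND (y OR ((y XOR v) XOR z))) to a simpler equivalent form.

By distribution ((E OR v) AND (E OR NOT v) = E):
= ((y XOR v) XOR z)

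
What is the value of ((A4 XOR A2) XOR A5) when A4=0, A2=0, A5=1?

Substituting: ((0 XOR 0) XOR 1)
= 1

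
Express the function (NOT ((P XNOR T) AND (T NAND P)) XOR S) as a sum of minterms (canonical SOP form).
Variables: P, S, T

Σm(1, 2, 4, 5) = (NOT P AND NOT S AND T) OR (NOT P AND S AND NOT T) OR (P AND NOT S AND NOT T) OR (P AND NOT S AND T)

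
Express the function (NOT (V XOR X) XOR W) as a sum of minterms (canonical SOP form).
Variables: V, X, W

Σm(0, 3, 5, 6) = (NOT V AND NOT X AND NOT W) OR (NOT V AND X AND W) OR (V AND NOT X AND W) OR (V AND X AND NOT W)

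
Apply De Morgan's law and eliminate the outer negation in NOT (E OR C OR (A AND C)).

NOT E AND NOT C AND NOT (A AND C)
De Morgan's: NOT(OR of terms) = AND of negations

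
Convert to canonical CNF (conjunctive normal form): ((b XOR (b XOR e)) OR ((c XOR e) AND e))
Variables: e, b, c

(e OR b OR c) AND (e OR b OR NOT c) AND (e OR NOT b OR c) AND (e OR NOT b OR NOT c)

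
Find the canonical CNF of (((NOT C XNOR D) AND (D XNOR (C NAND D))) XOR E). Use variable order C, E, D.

(C OR E OR D) AND (C OR NOT E OR NOT D) AND (NOT C OR E OR D) AND (NOT C OR E OR NOT D)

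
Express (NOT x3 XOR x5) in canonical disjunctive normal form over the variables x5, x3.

(NOT x5 AND NOT x3) OR (x5 AND x3)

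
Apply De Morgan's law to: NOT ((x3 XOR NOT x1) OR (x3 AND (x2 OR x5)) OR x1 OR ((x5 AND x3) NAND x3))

NOT (x3 XOR NOT x1) AND NOT (x3 AND (x2 OR x5)) AND NOT x1 AND NOT ((x5 AND x3) NAND x3)
De Morgan's: NOT(OR of terms) = AND of negations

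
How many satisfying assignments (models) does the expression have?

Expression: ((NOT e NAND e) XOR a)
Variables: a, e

Satisfying assignments: (0,0), (0,1)
Count: 2 out of 4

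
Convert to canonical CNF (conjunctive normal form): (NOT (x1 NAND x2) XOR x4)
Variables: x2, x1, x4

(x2 OR x1 OR x4) AND (x2 OR NOT x1 OR x4) AND (NOT x2 OR x1 OR x4) AND (NOT x2 OR NOT x1 OR NOT x4)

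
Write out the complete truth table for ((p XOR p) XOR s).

s | p | Output
--------------
0 | 0 | 0
0 | 1 | 0
1 | 0 | 1
1 | 1 | 1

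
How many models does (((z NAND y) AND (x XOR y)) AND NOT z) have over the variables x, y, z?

Satisfying assignments: (0,1,0), (1,0,0)
Count: 2 out of 8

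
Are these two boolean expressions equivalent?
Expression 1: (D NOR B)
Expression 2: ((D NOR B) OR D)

No. Counterexample: with D=1, B=0, Expression 1 = 0 but Expression 2 = 1.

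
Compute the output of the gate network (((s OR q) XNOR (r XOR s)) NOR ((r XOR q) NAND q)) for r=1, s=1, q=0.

Substituting: (((1 OR 0) XNOR (1 XOR 1)) NOR ((1 XOR 0) NAND 0))
= 0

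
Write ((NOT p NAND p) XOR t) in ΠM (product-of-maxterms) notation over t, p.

ΠM(2, 3) = (NOT t OR p) AND (NOT t OR NOT p)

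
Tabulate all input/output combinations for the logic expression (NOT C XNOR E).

C | E | Output
--------------
0 | 0 | 0
0 | 1 | 1
1 | 0 | 1
1 | 1 | 0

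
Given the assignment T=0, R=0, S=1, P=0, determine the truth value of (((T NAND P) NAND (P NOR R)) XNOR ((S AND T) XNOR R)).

Substituting: (((0 NAND 0) NAND (0 NOR 0)) XNOR ((1 AND 0) XNOR 0))
= 0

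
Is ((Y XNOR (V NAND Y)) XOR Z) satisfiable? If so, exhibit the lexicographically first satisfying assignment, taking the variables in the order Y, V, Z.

Y=0, V=0, Z=1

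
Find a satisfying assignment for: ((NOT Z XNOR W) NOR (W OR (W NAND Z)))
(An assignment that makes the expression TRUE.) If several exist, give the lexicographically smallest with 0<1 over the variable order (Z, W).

UNSATISFIABLE - no assignment makes this expression true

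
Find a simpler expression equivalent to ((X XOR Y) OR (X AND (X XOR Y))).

By absorption (E OR (E AND v) = E):
= (X XOR Y)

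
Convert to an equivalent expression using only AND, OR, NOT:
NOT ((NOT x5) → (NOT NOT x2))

(NOT x5) AND NOT x2
(Negated implication: NOT(A → B) = A AND NOT B)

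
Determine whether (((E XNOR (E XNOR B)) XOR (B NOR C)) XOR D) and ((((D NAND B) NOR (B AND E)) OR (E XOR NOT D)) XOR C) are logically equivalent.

No. Counterexample: with D=0, E=0, C=1, B=1, Expression 1 = 1 but Expression 2 = 0.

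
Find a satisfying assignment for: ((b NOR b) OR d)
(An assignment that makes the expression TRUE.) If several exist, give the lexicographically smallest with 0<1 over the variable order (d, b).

d=0, b=0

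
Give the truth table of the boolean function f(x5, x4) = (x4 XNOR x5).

x5 | x4 | Output
----------------
0 | 0 | 1
0 | 1 | 0
1 | 0 | 0
1 | 1 | 1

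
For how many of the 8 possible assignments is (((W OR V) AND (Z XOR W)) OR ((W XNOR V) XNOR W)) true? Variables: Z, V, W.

Satisfying assignments: (0,0,1), (0,1,0), (0,1,1), (1,1,0), (1,1,1)
Count: 5 out of 8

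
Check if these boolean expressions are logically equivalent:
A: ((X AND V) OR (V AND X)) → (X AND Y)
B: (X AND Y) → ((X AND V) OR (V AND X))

No, Converse is not equivalent to original (counterexample: V=0, X=1, Y=1)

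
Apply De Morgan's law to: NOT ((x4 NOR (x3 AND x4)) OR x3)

NOT (x4 NOR (x3 AND x4)) AND NOT x3
De Morgan's: NOT(OR of terms) = AND of negations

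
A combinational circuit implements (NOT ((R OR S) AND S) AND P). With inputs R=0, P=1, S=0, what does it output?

Substituting: (NOT ((0 OR 0) AND 0) AND 1)
= 1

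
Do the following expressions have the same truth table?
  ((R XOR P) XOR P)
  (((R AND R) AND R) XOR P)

No. Counterexample: with P=1, R=0, Expression 1 = 0 but Expression 2 = 1.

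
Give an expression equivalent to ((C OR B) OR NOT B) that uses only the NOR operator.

((((C NOR B) NOR (C NOR B)) NOR (B NOR B)) NOR (((C NOR B) NOR (C NOR B)) NOR (B NOR B)))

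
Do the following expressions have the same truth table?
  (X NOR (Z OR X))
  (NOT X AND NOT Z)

Yes, they are equivalent — the two output columns agree on all 4 assignments:
X | Z | Expression 1 | Expression 2
-----------------------------------
0 | 0 | 1 | 1
0 | 1 | 0 | 0
1 | 0 | 0 | 0
1 | 1 | 0 | 0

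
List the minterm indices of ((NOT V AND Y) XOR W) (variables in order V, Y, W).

Σm(1, 2, 5, 7) = (NOT V AND NOT Y AND W) OR (NOT V AND Y AND NOT W) OR (V AND NOT Y AND W) OR (V AND Y AND W)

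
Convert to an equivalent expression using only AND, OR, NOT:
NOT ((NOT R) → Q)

(NOT R) AND NOT Q
(Negated implication: NOT(A → B) = A AND NOT B)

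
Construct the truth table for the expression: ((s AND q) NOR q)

q | s | Output
--------------
0 | 0 | 1
0 | 1 | 1
1 | 0 | 0
1 | 1 | 0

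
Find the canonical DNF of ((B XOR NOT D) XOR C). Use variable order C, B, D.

(NOT C AND NOT B AND NOT D) OR (NOT C AND B AND D) OR (C AND NOT B AND D) OR (C AND B AND NOT D)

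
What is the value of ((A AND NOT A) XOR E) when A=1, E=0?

Substituting: ((1 AND NOT 1) XOR 0)
= 0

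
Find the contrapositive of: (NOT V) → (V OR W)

Contrapositive: NOT (V OR W) → V
Note: A statement and its contrapositive are logically equivalent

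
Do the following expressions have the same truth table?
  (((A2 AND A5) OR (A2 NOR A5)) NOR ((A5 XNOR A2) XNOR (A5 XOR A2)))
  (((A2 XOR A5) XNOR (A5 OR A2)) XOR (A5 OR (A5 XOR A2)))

No. Counterexample: with A2=0, A5=0, Expression 1 = 0 but Expression 2 = 1.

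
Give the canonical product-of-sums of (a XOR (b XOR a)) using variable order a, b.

ΠM(0, 2) = (a OR b) AND (NOT a OR b)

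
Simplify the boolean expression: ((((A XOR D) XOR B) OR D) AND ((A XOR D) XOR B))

By absorption (E AND (E OR v) = E):
= ((A XOR D) XOR B)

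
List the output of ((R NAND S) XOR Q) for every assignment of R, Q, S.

R | Q | S | Output
------------------
0 | 0 | 0 | 1
0 | 0 | 1 | 1
0 | 1 | 0 | 0
0 | 1 | 1 | 0
1 | 0 | 0 | 1
1 | 0 | 1 | 0
1 | 1 | 0 | 0
1 | 1 | 1 | 1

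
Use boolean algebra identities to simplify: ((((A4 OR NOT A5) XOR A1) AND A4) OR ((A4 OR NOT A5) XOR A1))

By absorption (E OR (E AND v) = E):
= ((A4 OR NOT A5) XOR A1)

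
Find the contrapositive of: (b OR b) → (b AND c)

Contrapositive: NOT (b AND c) → NOT (b OR b)
Note: A statement and its contrapositive are logically equivalent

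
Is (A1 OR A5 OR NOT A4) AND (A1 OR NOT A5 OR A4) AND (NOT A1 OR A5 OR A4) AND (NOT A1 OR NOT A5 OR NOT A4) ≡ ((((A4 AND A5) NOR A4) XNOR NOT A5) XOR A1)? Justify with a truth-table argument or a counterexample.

Yes, they are equivalent — the two output columns agree on all 8 assignments:
A1 | A5 | A4 | Expression 1 | Expression 2
------------------------------------------
0 | 0 | 0 | 1 | 1
0 | 0 | 1 | 0 | 0
0 | 1 | 0 | 0 | 0
0 | 1 | 1 | 1 | 1
1 | 0 | 0 | 0 | 0
1 | 0 | 1 | 1 | 1
1 | 1 | 0 | 1 | 1
1 | 1 | 1 | 0 | 0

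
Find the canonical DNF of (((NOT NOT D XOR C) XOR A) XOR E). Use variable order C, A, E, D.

(NOT C AND NOT A AND NOT E AND D) OR (NOT C AND NOT A AND E AND NOT D) OR (NOT C AND A AND NOT E AND NOT D) OR (NOT C AND A AND E AND D) OR (C AND NOT A AND NOT E AND NOT D) OR (C AND NOT A AND E AND D) OR (C AND A AND NOT E AND D) OR (C AND A AND E AND NOT D)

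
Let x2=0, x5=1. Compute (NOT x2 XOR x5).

Substituting: (NOT 0 XOR 1)
= 0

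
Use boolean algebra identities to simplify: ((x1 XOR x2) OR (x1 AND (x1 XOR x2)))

By absorption (E OR (E AND v) = E):
= (x1 XOR x2)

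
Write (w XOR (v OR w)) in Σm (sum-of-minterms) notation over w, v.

Σm(1) = (NOT w AND v)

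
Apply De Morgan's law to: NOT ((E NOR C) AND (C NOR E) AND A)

NOT (E NOR C) OR NOT (C NOR E) OR NOT A
De Morgan's: NOT(AND of terms) = OR of negations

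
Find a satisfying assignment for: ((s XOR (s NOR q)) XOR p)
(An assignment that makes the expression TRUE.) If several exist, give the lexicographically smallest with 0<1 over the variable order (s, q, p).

s=0, q=0, p=0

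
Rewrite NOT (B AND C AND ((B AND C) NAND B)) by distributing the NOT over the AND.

NOT B OR NOT C OR NOT ((B AND C) NAND B)
De Morgan's: NOT(AND of terms) = OR of negations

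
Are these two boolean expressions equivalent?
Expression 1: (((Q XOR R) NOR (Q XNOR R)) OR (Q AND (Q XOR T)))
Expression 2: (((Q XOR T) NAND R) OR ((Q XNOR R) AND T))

No. Counterexample: with R=0, T=0, Q=0, Expression 1 = 0 but Expression 2 = 1.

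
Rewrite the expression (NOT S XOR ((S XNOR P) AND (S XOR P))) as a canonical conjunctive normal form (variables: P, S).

(P OR NOT S) AND (NOT P OR NOT S)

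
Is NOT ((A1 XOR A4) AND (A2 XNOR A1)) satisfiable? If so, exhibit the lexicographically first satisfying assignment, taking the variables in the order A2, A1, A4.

A2=0, A1=0, A4=0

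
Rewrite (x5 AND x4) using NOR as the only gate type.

((x5 NOR x5) NOR (x4 NOR x4))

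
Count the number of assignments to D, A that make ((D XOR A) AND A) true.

Satisfying assignments: (0,1)
Count: 1 out of 4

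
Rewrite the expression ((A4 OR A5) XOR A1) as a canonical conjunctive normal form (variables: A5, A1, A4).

(A5 OR A1 OR A4) AND (A5 OR NOT A1 OR NOT A4) AND (NOT A5 OR NOT A1 OR A4) AND (NOT A5 OR NOT A1 OR NOT A4)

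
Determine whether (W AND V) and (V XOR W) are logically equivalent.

No. Counterexample: with V=0, W=1, Expression 1 = 0 but Expression 2 = 1.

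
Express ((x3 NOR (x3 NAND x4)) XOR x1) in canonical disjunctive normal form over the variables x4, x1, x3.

(NOT x4 AND x1 AND NOT x3) OR (NOT x4 AND x1 AND x3) OR (x4 AND x1 AND NOT x3) OR (x4 AND x1 AND x3)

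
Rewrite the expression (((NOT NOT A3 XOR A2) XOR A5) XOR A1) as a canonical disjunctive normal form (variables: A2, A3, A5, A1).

(NOT A2 AND NOT A3 AND NOT A5 AND A1) OR (NOT A2 AND NOT A3 AND A5 AND NOT A1) OR (NOT A2 AND A3 AND NOT A5 AND NOT A1) OR (NOT A2 AND A3 AND A5 AND A1) OR (A2 AND NOT A3 AND NOT A5 AND NOT A1) OR (A2 AND NOT A3 AND A5 AND A1) OR (A2 AND A3 AND NOT A5 AND A1) OR (A2 AND A3 AND A5 AND NOT A1)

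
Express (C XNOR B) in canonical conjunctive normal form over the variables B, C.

(B OR NOT C) AND (NOT B OR C)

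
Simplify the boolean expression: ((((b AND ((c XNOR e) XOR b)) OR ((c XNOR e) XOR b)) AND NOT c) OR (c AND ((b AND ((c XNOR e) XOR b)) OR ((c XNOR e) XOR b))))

By distribution ((E AND v) OR (E AND NOT v) = E) then absorption (E OR (E AND v) = E):
= ((c XNOR e) XOR b)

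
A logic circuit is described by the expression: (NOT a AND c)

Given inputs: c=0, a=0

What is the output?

Substituting: (NOT 0 AND 0)
= 0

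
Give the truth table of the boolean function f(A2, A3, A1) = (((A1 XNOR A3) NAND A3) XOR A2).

A2 | A3 | A1 | Output
---------------------
0 | 0 | 0 | 1
0 | 0 | 1 | 1
0 | 1 | 0 | 1
0 | 1 | 1 | 0
1 | 0 | 0 | 0
1 | 0 | 1 | 0
1 | 1 | 0 | 0
1 | 1 | 1 | 1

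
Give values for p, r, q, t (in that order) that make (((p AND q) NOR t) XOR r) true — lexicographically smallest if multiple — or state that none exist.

p=0, r=0, q=0, t=0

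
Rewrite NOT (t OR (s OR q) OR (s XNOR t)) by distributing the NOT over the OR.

NOT t AND NOT (s OR q) AND NOT (s XNOR t)
De Morgan's: NOT(OR of terms) = AND of negations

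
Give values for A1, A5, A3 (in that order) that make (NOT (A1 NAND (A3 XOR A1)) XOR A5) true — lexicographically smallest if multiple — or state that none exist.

A1=0, A5=1, A3=0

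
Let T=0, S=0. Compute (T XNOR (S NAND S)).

Substituting: (0 XNOR (0 NAND 0))
= 0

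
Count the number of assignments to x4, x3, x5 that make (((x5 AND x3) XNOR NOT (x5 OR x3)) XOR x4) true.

Satisfying assignments: (0,0,1), (0,1,0), (1,0,0), (1,1,1)
Count: 4 out of 8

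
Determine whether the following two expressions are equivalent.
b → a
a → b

No, Converse is not equivalent to original (counterexample: a=0, b=1)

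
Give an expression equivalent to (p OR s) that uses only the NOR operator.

((p NOR s) NOR (p NOR s))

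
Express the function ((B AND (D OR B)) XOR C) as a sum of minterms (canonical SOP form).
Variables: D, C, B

Σm(1, 2, 5, 6) = (NOT D AND NOT C AND B) OR (NOT D AND C AND NOT B) OR (D AND NOT C AND B) OR (D AND C AND NOT B)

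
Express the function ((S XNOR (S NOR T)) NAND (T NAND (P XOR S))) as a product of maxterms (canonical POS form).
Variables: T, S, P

ΠM(4) = (NOT T OR S OR P)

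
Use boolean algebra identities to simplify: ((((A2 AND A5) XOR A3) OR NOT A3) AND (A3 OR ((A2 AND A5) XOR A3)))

By distribution ((E OR v) AND (E OR NOT v) = E):
= ((A2 AND A5) XOR A3)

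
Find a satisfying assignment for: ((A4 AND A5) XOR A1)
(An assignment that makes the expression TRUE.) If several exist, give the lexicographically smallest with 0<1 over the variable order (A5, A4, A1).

A5=0, A4=0, A1=1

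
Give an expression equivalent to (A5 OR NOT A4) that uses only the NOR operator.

((A5 NOR (A4 NOR A4)) NOR (A5 NOR (A4 NOR A4)))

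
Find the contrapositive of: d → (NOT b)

Contrapositive: b → NOT d
Note: A statement and its contrapositive are logically equivalent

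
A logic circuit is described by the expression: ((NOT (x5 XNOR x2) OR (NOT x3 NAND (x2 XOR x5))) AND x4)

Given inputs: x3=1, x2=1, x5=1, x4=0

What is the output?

Substituting: ((NOT (1 XNOR 1) OR (NOT 1 NAND (1 XOR 1))) AND 0)
= 0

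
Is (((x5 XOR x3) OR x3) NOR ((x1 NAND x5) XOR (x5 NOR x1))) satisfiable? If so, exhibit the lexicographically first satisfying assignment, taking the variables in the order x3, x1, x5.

x3=0, x1=0, x5=0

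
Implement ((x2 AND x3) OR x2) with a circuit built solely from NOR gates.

((((x2 NOR x2) NOR (x3 NOR x3)) NOR x2) NOR (((x2 NOR x2) NOR (x3 NOR x3)) NOR x2))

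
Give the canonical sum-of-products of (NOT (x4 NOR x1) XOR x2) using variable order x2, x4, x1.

Σm(1, 2, 3, 4) = (NOT x2 AND NOT x4 AND x1) OR (NOT x2 AND x4 AND NOT x1) OR (NOT x2 AND x4 AND x1) OR (x2 AND NOT x4 AND NOT x1)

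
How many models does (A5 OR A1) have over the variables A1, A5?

Satisfying assignments: (0,1), (1,0), (1,1)
Count: 3 out of 4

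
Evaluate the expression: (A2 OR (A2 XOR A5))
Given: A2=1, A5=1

Substituting: (1 OR (1 XOR 1))
= 1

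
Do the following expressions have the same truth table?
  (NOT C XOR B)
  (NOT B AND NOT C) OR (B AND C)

Yes, they are equivalent — the two output columns agree on all 4 assignments:
B | C | Expression 1 | Expression 2
-----------------------------------
0 | 0 | 1 | 1
0 | 1 | 0 | 0
1 | 0 | 0 | 0
1 | 1 | 1 | 1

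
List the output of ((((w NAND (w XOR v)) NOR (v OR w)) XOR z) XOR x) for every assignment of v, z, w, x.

v | z | w | x | Output
----------------------
0 | 0 | 0 | 0 | 0
0 | 0 | 0 | 1 | 1
0 | 0 | 1 | 0 | 0
0 | 0 | 1 | 1 | 1
0 | 1 | 0 | 0 | 1
0 | 1 | 0 | 1 | 0
0 | 1 | 1 | 0 | 1
0 | 1 | 1 | 1 | 0
1 | 0 | 0 | 0 | 0
1 | 0 | 0 | 1 | 1
1 | 0 | 1 | 0 | 0
1 | 0 | 1 | 1 | 1
1 | 1 | 0 | 0 | 1
1 | 1 | 0 | 1 | 0
1 | 1 | 1 | 0 | 1
1 | 1 | 1 | 1 | 0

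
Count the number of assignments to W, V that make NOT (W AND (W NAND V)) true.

Satisfying assignments: (0,0), (0,1), (1,1)
Count: 3 out of 4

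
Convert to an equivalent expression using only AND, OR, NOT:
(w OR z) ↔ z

((w OR z) AND z) OR (NOT (w OR z) AND NOT z)
(Biconditional = both true or both false)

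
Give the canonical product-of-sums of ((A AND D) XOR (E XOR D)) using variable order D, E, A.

ΠM(0, 1, 5, 6) = (D OR E OR A) AND (D OR E OR NOT A) AND (NOT D OR E OR NOT A) AND (NOT D OR NOT E OR A)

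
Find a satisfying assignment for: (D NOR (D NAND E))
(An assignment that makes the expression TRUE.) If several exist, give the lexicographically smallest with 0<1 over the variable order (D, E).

UNSATISFIABLE - no assignment makes this expression true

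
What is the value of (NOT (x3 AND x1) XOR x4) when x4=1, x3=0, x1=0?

Substituting: (NOT (0 AND 0) XOR 1)
= 0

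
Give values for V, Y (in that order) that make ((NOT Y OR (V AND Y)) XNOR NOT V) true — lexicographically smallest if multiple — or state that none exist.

V=0, Y=0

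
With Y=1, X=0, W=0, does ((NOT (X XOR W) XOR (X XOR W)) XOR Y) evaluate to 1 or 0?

Substituting: ((NOT (0 XOR 0) XOR (0 XOR 0)) XOR 1)
= 0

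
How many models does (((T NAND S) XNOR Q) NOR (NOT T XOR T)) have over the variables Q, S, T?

No assignment satisfies the expression.
Count: 0 out of 8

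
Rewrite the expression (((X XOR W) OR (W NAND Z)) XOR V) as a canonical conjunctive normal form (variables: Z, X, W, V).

(Z OR X OR W OR NOT V) AND (Z OR X OR NOT W OR NOT V) AND (Z OR NOT X OR W OR NOT V) AND (Z OR NOT X OR NOT W OR NOT V) AND (NOT Z OR X OR W OR NOT V) AND (NOT Z OR X OR NOT W OR NOT V) AND (NOT Z OR NOT X OR W OR NOT V) AND (NOT Z OR NOT X OR NOT W OR V)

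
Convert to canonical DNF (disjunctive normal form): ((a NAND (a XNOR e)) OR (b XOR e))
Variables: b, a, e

(NOT b AND NOT a AND NOT e) OR (NOT b AND NOT a AND e) OR (NOT b AND a AND NOT e) OR (NOT b AND a AND e) OR (b AND NOT a AND NOT e) OR (b AND NOT a AND e) OR (b AND a AND NOT e)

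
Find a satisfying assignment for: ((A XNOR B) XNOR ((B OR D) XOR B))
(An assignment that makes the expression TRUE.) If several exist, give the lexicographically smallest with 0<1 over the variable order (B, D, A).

B=0, D=0, A=1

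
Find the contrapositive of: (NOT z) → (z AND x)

Contrapositive: NOT (z AND x) → z
Note: A statement and its contrapositive are logically equivalent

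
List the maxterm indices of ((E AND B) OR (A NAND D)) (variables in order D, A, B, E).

ΠM(12, 13, 14) = (NOT D OR NOT A OR B OR E) AND (NOT D OR NOT A OR B OR NOT E) AND (NOT D OR NOT A OR NOT B OR E)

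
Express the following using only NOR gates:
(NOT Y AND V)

(((Y NOR Y) NOR (Y NOR Y)) NOR (V NOR V))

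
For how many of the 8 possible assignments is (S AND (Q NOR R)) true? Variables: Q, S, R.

Satisfying assignments: (0,1,0)
Count: 1 out of 8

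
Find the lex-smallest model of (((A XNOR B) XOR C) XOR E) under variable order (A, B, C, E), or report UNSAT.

A=0, B=0, C=0, E=0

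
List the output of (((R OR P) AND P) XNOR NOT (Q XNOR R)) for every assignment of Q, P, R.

Q | P | R | Output
------------------
0 | 0 | 0 | 1
0 | 0 | 1 | 0
0 | 1 | 0 | 0
0 | 1 | 1 | 1
1 | 0 | 0 | 0
1 | 0 | 1 | 1
1 | 1 | 0 | 1
1 | 1 | 1 | 0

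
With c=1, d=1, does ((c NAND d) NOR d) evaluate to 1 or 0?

Substituting: ((1 NAND 1) NOR 1)
= 0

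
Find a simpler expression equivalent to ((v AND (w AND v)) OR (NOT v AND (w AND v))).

By distribution ((E AND v) OR (E AND NOT v) = E):
= (w AND v)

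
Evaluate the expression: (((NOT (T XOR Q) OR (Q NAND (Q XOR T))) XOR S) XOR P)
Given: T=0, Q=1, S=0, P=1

Substituting: (((NOT (0 XOR 1) OR (1 NAND (1 XOR 0))) XOR 0) XOR 1)
= 1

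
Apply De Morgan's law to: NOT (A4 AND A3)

NOT A4 OR NOT A3
De Morgan's: NOT(AND of terms) = OR of negations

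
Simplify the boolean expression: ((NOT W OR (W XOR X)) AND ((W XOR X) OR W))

By distribution ((E OR v) AND (E OR NOT v) = E):
= (W XOR X)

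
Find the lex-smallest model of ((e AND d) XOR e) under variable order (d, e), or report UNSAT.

d=0, e=1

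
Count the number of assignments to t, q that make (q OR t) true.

Satisfying assignments: (0,1), (1,0), (1,1)
Count: 3 out of 4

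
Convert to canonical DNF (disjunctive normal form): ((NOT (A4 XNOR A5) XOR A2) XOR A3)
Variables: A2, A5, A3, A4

(NOT A2 AND NOT A5 AND NOT A3 AND A4) OR (NOT A2 AND NOT A5 AND A3 AND NOT A4) OR (NOT A2 AND A5 AND NOT A3 AND NOT A4) OR (NOT A2 AND A5 AND A3 AND A4) OR (A2 AND NOT A5 AND NOT A3 AND NOT A4) OR (A2 AND NOT A5 AND A3 AND A4) OR (A2 AND A5 AND NOT A3 AND A4) OR (A2 AND A5 AND A3 AND NOT A4)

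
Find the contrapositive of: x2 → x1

Contrapositive: NOT x1 → NOT x2
Note: A statement and its contrapositive are logically equivalent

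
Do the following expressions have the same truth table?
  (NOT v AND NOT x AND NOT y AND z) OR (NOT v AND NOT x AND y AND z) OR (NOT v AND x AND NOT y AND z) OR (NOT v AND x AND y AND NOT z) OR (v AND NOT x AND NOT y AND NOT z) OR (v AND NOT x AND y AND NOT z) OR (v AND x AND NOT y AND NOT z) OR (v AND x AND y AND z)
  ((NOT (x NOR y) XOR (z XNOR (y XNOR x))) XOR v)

Yes, they are equivalent — the two output columns agree on all 16 assignments:
v | x | y | z | Expression 1 | Expression 2
-------------------------------------------
0 | 0 | 0 | 0 | 0 | 0
0 | 0 | 0 | 1 | 1 | 1
0 | 0 | 1 | 0 | 0 | 0
0 | 0 | 1 | 1 | 1 | 1
0 | 1 | 0 | 0 | 0 | 0
0 | 1 | 0 | 1 | 1 | 1
0 | 1 | 1 | 0 | 1 | 1
0 | 1 | 1 | 1 | 0 | 0
1 | 0 | 0 | 0 | 1 | 1
1 | 0 | 0 | 1 | 0 | 0
1 | 0 | 1 | 0 | 1 | 1
1 | 0 | 1 | 1 | 0 | 0
1 | 1 | 0 | 0 | 1 | 1
1 | 1 | 0 | 1 | 0 | 0
1 | 1 | 1 | 0 | 0 | 0
1 | 1 | 1 | 1 | 1 | 1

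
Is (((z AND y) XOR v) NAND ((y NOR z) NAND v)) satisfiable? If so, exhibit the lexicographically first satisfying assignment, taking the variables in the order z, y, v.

z=0, y=0, v=0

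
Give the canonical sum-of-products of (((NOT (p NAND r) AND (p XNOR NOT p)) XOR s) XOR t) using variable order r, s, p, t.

Σm(1, 3, 4, 6, 9, 11, 12, 14) = (NOT r AND NOT s AND NOT p AND t) OR (NOT r AND NOT s AND p AND t) OR (NOT r AND s AND NOT p AND NOT t) OR (NOT r AND s AND p AND NOT t) OR (r AND NOT s AND NOT p AND t) OR (r AND NOT s AND p AND t) OR (r AND s AND NOT p AND NOT t) OR (r AND s AND p AND NOT t)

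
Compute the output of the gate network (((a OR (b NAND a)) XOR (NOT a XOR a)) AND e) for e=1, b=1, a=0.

Substituting: (((0 OR (1 NAND 0)) XOR (NOT 0 XOR 0)) AND 1)
= 0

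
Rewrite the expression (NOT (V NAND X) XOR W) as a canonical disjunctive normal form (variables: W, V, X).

(NOT W AND V AND X) OR (W AND NOT V AND NOT X) OR (W AND NOT V AND X) OR (W AND V AND NOT X)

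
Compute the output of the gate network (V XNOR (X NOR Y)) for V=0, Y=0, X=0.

Substituting: (0 XNOR (0 NOR 0))
= 0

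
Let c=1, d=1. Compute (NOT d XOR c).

Substituting: (NOT 1 XOR 1)
= 1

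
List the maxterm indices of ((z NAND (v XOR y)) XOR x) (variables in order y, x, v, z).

ΠM(3, 4, 5, 6, 9, 12, 14, 15) = (y OR x OR NOT v OR NOT z) AND (y OR NOT x OR v OR z) AND (y OR NOT x OR v OR NOT z) AND (y OR NOT x OR NOT v OR z) AND (NOT y OR x OR v OR NOT z) AND (NOT y OR NOT x OR v OR z) AND (NOT y OR NOT x OR NOT v OR z) AND (NOT y OR NOT x OR NOT v OR NOT z)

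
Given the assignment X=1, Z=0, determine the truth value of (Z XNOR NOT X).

Substituting: (0 XNOR NOT 1)
= 1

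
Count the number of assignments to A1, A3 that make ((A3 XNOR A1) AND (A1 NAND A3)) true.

Satisfying assignments: (0,0)
Count: 1 out of 4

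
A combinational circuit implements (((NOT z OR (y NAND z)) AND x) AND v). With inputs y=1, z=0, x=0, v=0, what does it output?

Substituting: (((NOT 0 OR (1 NAND 0)) AND 0) AND 0)
= 0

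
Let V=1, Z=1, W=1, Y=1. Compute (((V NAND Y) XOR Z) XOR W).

Substituting: (((1 NAND 1) XOR 1) XOR 1)
= 0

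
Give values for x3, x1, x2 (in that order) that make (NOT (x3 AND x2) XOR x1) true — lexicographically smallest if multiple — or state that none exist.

x3=0, x1=0, x2=0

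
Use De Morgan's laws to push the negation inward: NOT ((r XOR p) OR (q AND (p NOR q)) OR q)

NOT (r XOR p) AND NOT (q AND (p NOR q)) AND NOT q
De Morgan's: NOT(OR of terms) = AND of negations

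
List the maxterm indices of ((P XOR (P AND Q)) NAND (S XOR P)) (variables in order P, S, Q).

ΠM(4) = (NOT P OR S OR Q)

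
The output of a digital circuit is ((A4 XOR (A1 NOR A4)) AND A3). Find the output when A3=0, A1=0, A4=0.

Substituting: ((0 XOR (0 NOR 0)) AND 0)
= 0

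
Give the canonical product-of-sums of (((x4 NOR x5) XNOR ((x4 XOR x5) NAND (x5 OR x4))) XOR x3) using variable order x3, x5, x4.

ΠM(3, 4, 5, 6) = (x3 OR NOT x5 OR NOT x4) AND (NOT x3 OR x5 OR x4) AND (NOT x3 OR x5 OR NOT x4) AND (NOT x3 OR NOT x5 OR x4)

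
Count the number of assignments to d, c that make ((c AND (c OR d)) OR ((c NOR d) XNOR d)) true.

Satisfying assignments: (0,1), (1,1)
Count: 2 out of 4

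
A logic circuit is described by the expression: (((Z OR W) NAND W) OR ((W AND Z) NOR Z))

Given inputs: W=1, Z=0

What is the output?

Substituting: (((0 OR 1) NAND 1) OR ((1 AND 0) NOR 0))
= 1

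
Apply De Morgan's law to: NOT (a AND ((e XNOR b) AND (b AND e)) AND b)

NOT a OR NOT ((e XNOR b) AND (b AND e)) OR NOT b
De Morgan's: NOT(AND of terms) = OR of negations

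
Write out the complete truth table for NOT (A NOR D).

A | D | Output
--------------
0 | 0 | 0
0 | 1 | 1
1 | 0 | 1
1 | 1 | 1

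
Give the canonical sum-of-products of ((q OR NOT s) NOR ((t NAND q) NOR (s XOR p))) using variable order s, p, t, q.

Σm(8, 10, 12, 14) = (s AND NOT p AND NOT t AND NOT q) OR (s AND NOT p AND t AND NOT q) OR (s AND p AND NOT t AND NOT q) OR (s AND p AND t AND NOT q)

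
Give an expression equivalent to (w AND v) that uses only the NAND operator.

((w NAND v) NAND (w NAND v))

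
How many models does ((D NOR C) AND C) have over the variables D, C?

No assignment satisfies the expression.
Count: 0 out of 4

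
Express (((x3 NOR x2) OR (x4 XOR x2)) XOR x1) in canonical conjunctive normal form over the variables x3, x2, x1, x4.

(x3 OR x2 OR NOT x1 OR x4) AND (x3 OR x2 OR NOT x1 OR NOT x4) AND (x3 OR NOT x2 OR x1 OR NOT x4) AND (x3 OR NOT x2 OR NOT x1 OR x4) AND (NOT x3 OR x2 OR x1 OR x4) AND (NOT x3 OR x2 OR NOT x1 OR NOT x4) AND (NOT x3 OR NOT x2 OR x1 OR NOT x4) AND (NOT x3 OR NOT x2 OR NOT x1 OR x4)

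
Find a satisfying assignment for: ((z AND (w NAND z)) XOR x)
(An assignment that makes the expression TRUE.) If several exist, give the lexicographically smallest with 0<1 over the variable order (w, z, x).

w=0, z=0, x=1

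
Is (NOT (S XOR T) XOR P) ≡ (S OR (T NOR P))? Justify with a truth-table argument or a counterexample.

No. Counterexample: with S=0, P=1, T=1, Expression 1 = 1 but Expression 2 = 0.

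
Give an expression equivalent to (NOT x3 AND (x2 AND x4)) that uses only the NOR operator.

(((x3 NOR x3) NOR (x3 NOR x3)) NOR (((x2 NOR x2) NOR (x4 NOR x4)) NOR ((x2 NOR x2) NOR (x4 NOR x4))))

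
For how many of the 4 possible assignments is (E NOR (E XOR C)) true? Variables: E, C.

Satisfying assignments: (0,0)
Count: 1 out of 4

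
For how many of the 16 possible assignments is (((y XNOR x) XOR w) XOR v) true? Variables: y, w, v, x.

Satisfying assignments: (0,0,0,0), (0,0,1,1), (0,1,0,1), (0,1,1,0), (1,0,0,1), (1,0,1,0), (1,1,0,0), (1,1,1,1)
Count: 8 out of 16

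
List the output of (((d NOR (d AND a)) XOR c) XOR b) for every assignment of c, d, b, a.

c | d | b | a | Output
----------------------
0 | 0 | 0 | 0 | 1
0 | 0 | 0 | 1 | 1
0 | 0 | 1 | 0 | 0
0 | 0 | 1 | 1 | 0
0 | 1 | 0 | 0 | 0
0 | 1 | 0 | 1 | 0
0 | 1 | 1 | 0 | 1
0 | 1 | 1 | 1 | 1
1 | 0 | 0 | 0 | 0
1 | 0 | 0 | 1 | 0
1 | 0 | 1 | 0 | 1
1 | 0 | 1 | 1 | 1
1 | 1 | 0 | 0 | 1
1 | 1 | 0 | 1 | 1
1 | 1 | 1 | 0 | 0
1 | 1 | 1 | 1 | 0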